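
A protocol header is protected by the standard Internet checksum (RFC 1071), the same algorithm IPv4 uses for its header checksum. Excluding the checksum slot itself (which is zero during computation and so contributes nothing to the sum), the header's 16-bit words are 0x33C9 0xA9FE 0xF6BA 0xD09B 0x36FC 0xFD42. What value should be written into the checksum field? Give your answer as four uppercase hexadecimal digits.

26A2

One's-complement addition (fold any carry out of bit 15 back into bit 0):
  0x33C9 + 0xA9FE = 0x0DDC7
  0xDDC7 + 0xF6BA = 0x1D481 → wrap carry → 0xD482
  0xD482 + 0xD09B = 0x1A51D → wrap carry → 0xA51E
  0xA51E + 0x36FC = 0x0DC1A
  0xDC1A + 0xFD42 = 0x1D95C → wrap carry → 0xD95D
One's-complement sum = 0xD95D.
Checksum = ~0xD95D & 0xFFFF = 0x26A2.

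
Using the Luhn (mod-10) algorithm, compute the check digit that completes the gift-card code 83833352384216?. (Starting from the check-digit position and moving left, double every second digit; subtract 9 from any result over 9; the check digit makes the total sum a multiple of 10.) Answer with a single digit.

Partial digits right→left: 6 1 2 4 8 3 2 5 3 3 3 8 3 8
Double every second digit counting from the check-digit position (so the 1st, 3rd, 5th, ... of the partial from the right).
  doubled (with −9 where >9): 3 4 7 4 6 6 6 → sum 36
  kept as-is: 1 4 3 5 3 8 8 → sum 32
Total = 36 + 32 = 68.
Check digit = (10 − (68 mod 10)) mod 10 = 2.

2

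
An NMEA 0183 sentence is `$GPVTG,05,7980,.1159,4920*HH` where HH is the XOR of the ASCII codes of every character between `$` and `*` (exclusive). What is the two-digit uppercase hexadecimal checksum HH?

XOR the ASCII codes of the payload characters:
  'G' = 0x47 → acc = 0x47
  'P' = 0x50 → acc = 0x17
  'V' = 0x56 → acc = 0x41
  'T' = 0x54 → acc = 0x15
  'G' = 0x47 → acc = 0x52
  ',' = 0x2C → acc = 0x7E
  '0' = 0x30 → acc = 0x4E
  '5' = 0x35 → acc = 0x7B
  ',' = 0x2C → acc = 0x57
  '7' = 0x37 → acc = 0x60
  '9' = 0x39 → acc = 0x59
  '8' = 0x38 → acc = 0x61
  '0' = 0x30 → acc = 0x51
  ',' = 0x2C → acc = 0x7D
  '.' = 0x2E → acc = 0x53
  '1' = 0x31 → acc = 0x62
  '1' = 0x31 → acc = 0x53
  '5' = 0x35 → acc = 0x66
  '9' = 0x39 → acc = 0x5F
  ',' = 0x2C → acc = 0x73
  '4' = 0x34 → acc = 0x47
  '9' = 0x39 → acc = 0x7E
  '2' = 0x32 → acc = 0x4C
  '0' = 0x30 → acc = 0x7C
Checksum = 0x7C.

7C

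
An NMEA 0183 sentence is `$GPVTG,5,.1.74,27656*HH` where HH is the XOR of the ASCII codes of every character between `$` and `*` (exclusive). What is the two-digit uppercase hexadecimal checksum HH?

XOR the ASCII codes of the payload characters:
  'G' = 0x47 → acc = 0x47
  'P' = 0x50 → acc = 0x17
  'V' = 0x56 → acc = 0x41
  'T' = 0x54 → acc = 0x15
  'G' = 0x47 → acc = 0x52
  ',' = 0x2C → acc = 0x7E
  '5' = 0x35 → acc = 0x4B
  ',' = 0x2C → acc = 0x67
  '.' = 0x2E → acc = 0x49
  '1' = 0x31 → acc = 0x78
  '.' = 0x2E → acc = 0x56
  '7' = 0x37 → acc = 0x61
  '4' = 0x34 → acc = 0x55
  ',' = 0x2C → acc = 0x79
  '2' = 0x32 → acc = 0x4B
  '7' = 0x37 → acc = 0x7C
  '6' = 0x36 → acc = 0x4A
  '5' = 0x35 → acc = 0x7F
  '6' = 0x36 → acc = 0x49
Checksum = 0x49.

49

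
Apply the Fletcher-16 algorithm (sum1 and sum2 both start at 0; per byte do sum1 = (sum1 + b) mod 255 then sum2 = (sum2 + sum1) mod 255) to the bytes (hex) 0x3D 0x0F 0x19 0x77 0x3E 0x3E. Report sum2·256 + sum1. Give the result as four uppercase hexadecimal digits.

4059

Running sums (mod 255):
  after byte 0 (0x3D): sum1=61, sum2=61
  after byte 1 (0x0F): sum1=76, sum2=137
  after byte 2 (0x19): sum1=101, sum2=238
  after byte 3 (0x77): sum1=220, sum2=203
  after byte 4 (0x3E): sum1=27, sum2=230
  after byte 5 (0x3E): sum1=89, sum2=64
Checksum = sum2·256 + sum1 = 64·256 + 89 = 16473 = 0x4059.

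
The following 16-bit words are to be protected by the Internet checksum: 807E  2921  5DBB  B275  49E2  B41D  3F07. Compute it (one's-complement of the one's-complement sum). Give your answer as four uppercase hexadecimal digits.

One's-complement addition (fold any carry out of bit 15 back into bit 0):
  0x807E + 0x2921 = 0x0A99F
  0xA99F + 0x5DBB = 0x1075A → wrap carry → 0x075B
  0x075B + 0xB275 = 0x0B9D0
  0xB9D0 + 0x49E2 = 0x103B2 → wrap carry → 0x03B3
  0x03B3 + 0xB41D = 0x0B7D0
  0xB7D0 + 0x3F07 = 0x0F6D7
One's-complement sum = 0xF6D7.
Checksum = ~0xF6D7 & 0xFFFF = 0x0928.

0928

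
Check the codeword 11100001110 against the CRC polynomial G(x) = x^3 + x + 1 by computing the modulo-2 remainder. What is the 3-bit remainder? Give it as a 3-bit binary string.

000

Modulo-2 division of 11100001110 by 1011:
  pos 0: 1110 XOR 1011 = 0101
  pos 1: 1010 XOR 1011 = 0001
  pos 4: 1001 XOR 1011 = 0010
  pos 6: 1011 XOR 1011 = 0000
Remainder = 000 (zero — the frame passes the CRC check).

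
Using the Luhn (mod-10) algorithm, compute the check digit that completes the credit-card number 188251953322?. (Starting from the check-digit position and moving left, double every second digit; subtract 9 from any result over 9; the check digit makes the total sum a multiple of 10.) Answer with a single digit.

Partial digits right→left: 2 2 3 3 5 9 1 5 2 8 8 1
Double every second digit counting from the check-digit position (so the 1st, 3rd, 5th, ... of the partial from the right).
  doubled (with −9 where >9): 4 6 1 2 4 7 → sum 24
  kept as-is: 2 3 9 5 8 1 → sum 28
Total = 24 + 28 = 52.
Check digit = (10 − (52 mod 10)) mod 10 = 8.

8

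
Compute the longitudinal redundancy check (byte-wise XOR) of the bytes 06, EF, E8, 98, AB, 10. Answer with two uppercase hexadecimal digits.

XOR the bytes together:
  start with 0x06
  0x06 ⊕ 0xEF = 0xE9
  0xE9 ⊕ 0xE8 = 0x01
  0x01 ⊕ 0x98 = 0x99
  0x99 ⊕ 0xAB = 0x32
  0x32 ⊕ 0x10 = 0x22

22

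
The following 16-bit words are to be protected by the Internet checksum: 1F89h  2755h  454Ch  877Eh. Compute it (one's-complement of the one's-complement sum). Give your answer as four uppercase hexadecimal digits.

One's-complement addition (fold any carry out of bit 15 back into bit 0):
  0x1F89 + 0x2755 = 0x046DE
  0x46DE + 0x454C = 0x08C2A
  0x8C2A + 0x877E = 0x113A8 → wrap carry → 0x13A9
One's-complement sum = 0x13A9.
Checksum = ~0x13A9 & 0xFFFF = 0xEC56.

EC56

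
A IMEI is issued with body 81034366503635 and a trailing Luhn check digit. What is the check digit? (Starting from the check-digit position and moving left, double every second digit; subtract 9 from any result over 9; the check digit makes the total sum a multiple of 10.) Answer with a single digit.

Partial digits right→left: 5 3 6 3 0 5 6 6 3 4 3 0 1 8
Double every second digit counting from the check-digit position (so the 1st, 3rd, 5th, ... of the partial from the right).
  doubled (with −9 where >9): 1 3 0 3 6 6 2 → sum 21
  kept as-is: 3 3 5 6 4 0 8 → sum 29
Total = 21 + 29 = 50.
Check digit = (10 − (50 mod 10)) mod 10 = 0.

0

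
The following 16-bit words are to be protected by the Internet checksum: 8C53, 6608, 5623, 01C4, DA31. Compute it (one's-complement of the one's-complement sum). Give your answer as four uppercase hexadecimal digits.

DB8A

One's-complement addition (fold any carry out of bit 15 back into bit 0):
  0x8C53 + 0x6608 = 0x0F25B
  0xF25B + 0x5623 = 0x1487E → wrap carry → 0x487F
  0x487F + 0x01C4 = 0x04A43
  0x4A43 + 0xDA31 = 0x12474 → wrap carry → 0x2475
One's-complement sum = 0x2475.
Checksum = ~0x2475 & 0xFFFF = 0xDB8A.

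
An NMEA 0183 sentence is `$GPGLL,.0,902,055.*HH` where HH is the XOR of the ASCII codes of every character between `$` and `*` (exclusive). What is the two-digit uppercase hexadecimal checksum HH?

XOR the ASCII codes of the payload characters:
  'G' = 0x47 → acc = 0x47
  'P' = 0x50 → acc = 0x17
  'G' = 0x47 → acc = 0x50
  'L' = 0x4C → acc = 0x1C
  'L' = 0x4C → acc = 0x50
  ',' = 0x2C → acc = 0x7C
  '.' = 0x2E → acc = 0x52
  '0' = 0x30 → acc = 0x62
  ',' = 0x2C → acc = 0x4E
  '9' = 0x39 → acc = 0x77
  '0' = 0x30 → acc = 0x47
  '2' = 0x32 → acc = 0x75
  ',' = 0x2C → acc = 0x59
  '0' = 0x30 → acc = 0x69
  '5' = 0x35 → acc = 0x5C
  '5' = 0x35 → acc = 0x69
  '.' = 0x2E → acc = 0x47
Checksum = 0x47.

47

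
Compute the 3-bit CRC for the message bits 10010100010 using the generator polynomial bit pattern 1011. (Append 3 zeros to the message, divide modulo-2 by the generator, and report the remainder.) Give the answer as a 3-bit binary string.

010

Append 3 zeros: 10010100010000. Divide by 1011 (XOR where the leading bit is 1):
  pos 0: 1001 XOR 1011 = 0010
  pos 2: 1001 XOR 1011 = 0010
  pos 4: 1000 XOR 1011 = 0011
  pos 6: 1101 XOR 1011 = 0110
  pos 7: 1100 XOR 1011 = 0111
  pos 8: 1110 XOR 1011 = 0101
  pos 9: 1010 XOR 1011 = 0001
Remainder (last 3 bits) = 010. This is the CRC / FCS.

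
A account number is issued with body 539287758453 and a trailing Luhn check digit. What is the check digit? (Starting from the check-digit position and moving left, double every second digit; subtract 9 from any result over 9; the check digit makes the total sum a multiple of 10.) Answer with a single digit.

Partial digits right→left: 3 5 4 8 5 7 7 8 2 9 3 5
Double every second digit counting from the check-digit position (so the 1st, 3rd, 5th, ... of the partial from the right).
  doubled (with −9 where >9): 6 8 1 5 4 6 → sum 30
  kept as-is: 5 8 7 8 9 5 → sum 42
Total = 30 + 42 = 72.
Check digit = (10 − (72 mod 10)) mod 10 = 8.

8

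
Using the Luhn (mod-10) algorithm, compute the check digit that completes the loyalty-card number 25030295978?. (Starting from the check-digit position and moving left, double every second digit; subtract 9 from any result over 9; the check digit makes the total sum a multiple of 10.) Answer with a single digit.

9

Partial digits right→left: 8 7 9 5 9 2 0 3 0 5 2
Double every second digit counting from the check-digit position (so the 1st, 3rd, 5th, ... of the partial from the right).
  doubled (with −9 where >9): 7 9 9 0 0 4 → sum 29
  kept as-is: 7 5 2 3 5 → sum 22
Total = 29 + 22 = 51.
Check digit = (10 − (51 mod 10)) mod 10 = 9.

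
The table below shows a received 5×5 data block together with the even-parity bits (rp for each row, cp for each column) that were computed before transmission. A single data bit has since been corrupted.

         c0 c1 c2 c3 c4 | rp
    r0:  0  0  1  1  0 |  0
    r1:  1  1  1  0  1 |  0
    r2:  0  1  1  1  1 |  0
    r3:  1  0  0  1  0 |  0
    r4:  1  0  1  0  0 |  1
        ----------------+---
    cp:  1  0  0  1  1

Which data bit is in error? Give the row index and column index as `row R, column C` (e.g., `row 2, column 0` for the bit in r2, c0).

Recompute each row's even parity and compare to rp:
  r0: data parity 0, sent rp 0 → ok
  r1: data parity 0, sent rp 0 → ok
  r2: data parity 0, sent rp 0 → ok
  r3: data parity 0, sent rp 0 → ok
  r4: data parity 0, sent rp 1 → mismatch
Recompute each column's even parity and compare to cp:
  c0: data parity 1, sent cp 1 → ok
  c1: data parity 0, sent cp 0 → ok
  c2: data parity 0, sent cp 0 → ok
  c3: data parity 1, sent cp 1 → ok
  c4: data parity 0, sent cp 1 → mismatch
Exactly one row (r4) and one column (c4) fail → the flipped bit is at their intersection.

row 4, column 4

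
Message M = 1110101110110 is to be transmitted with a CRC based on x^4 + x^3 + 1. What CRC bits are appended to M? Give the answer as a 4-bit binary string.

1001

Append 4 zeros: 11101011101100000. Divide by 11001 (XOR where the leading bit is 1):
  pos 0: 11101 XOR 11001 = 00100
  pos 2: 10001 XOR 11001 = 01000
  pos 3: 10001 XOR 11001 = 01000
  pos 4: 10001 XOR 11001 = 01000
  pos 5: 10000 XOR 11001 = 01001
  pos 6: 10011 XOR 11001 = 01010
  pos 7: 10101 XOR 11001 = 01100
  pos 8: 11000 XOR 11001 = 00001
  pos 12: 10000 XOR 11001 = 01001
Remainder (last 4 bits) = 1001. This is the CRC / FCS.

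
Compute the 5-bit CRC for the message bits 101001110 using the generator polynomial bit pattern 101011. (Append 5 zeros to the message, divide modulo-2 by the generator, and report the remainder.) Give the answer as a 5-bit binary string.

01101

Append 5 zeros: 10100111000000. Divide by 101011 (XOR where the leading bit is 1):
  pos 0: 101001 XOR 101011 = 000010
  pos 4: 101100 XOR 101011 = 000111
  pos 7: 111000 XOR 101011 = 010011
  pos 8: 100110 XOR 101011 = 001101
Remainder (last 5 bits) = 01101. This is the CRC / FCS.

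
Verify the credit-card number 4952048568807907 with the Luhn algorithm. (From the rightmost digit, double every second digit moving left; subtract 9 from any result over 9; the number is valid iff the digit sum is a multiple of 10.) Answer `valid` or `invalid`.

From the right, keep odd positions and double even positions (subtract 9 from any doubled value over 9):
  doubled (positions 2,4,...): 0 5 7 3 7 0 1 8 → sum 31
  kept (positions 1,3,...): 7 9 0 8 5 4 2 9 → sum 44
Total = 75.
75 mod 10 = 5, so the number is invalid.

invalid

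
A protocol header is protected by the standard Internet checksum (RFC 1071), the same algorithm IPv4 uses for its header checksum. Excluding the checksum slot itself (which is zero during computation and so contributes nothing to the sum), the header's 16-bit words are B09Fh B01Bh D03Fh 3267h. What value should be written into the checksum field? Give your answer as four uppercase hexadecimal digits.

One's-complement addition (fold any carry out of bit 15 back into bit 0):
  0xB09F + 0xB01B = 0x160BA → wrap carry → 0x60BB
  0x60BB + 0xD03F = 0x130FA → wrap carry → 0x30FB
  0x30FB + 0x3267 = 0x06362
One's-complement sum = 0x6362.
Checksum = ~0x6362 & 0xFFFF = 0x9C9D.

9C9D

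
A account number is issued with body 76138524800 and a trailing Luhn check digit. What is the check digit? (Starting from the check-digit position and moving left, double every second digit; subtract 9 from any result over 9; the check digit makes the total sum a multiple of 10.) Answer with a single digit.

7

Partial digits right→left: 0 0 8 4 2 5 8 3 1 6 7
Double every second digit counting from the check-digit position (so the 1st, 3rd, 5th, ... of the partial from the right).
  doubled (with −9 where >9): 0 7 4 7 2 5 → sum 25
  kept as-is: 0 4 5 3 6 → sum 18
Total = 25 + 18 = 43.
Check digit = (10 − (43 mod 10)) mod 10 = 7.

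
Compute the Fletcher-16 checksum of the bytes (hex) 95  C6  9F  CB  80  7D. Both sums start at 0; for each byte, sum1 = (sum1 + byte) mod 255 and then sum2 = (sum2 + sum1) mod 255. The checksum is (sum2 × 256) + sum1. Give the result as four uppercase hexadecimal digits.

C3C5

Running sums (mod 255):
  after byte 0 (95): sum1=149, sum2=149
  after byte 1 (C6): sum1=92, sum2=241
  after byte 2 (9F): sum1=251, sum2=237
  after byte 3 (CB): sum1=199, sum2=181
  after byte 4 (80): sum1=72, sum2=253
  after byte 5 (7D): sum1=197, sum2=195
Checksum = sum2·256 + sum1 = 195·256 + 197 = 50117 = 0xC3C5.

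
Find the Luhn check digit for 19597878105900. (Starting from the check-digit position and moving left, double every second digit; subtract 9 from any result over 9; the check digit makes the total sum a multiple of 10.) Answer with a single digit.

3

Partial digits right→left: 0 0 9 5 0 1 8 7 8 7 9 5 9 1
Double every second digit counting from the check-digit position (so the 1st, 3rd, 5th, ... of the partial from the right).
  doubled (with −9 where >9): 0 9 0 7 7 9 9 → sum 41
  kept as-is: 0 5 1 7 7 5 1 → sum 26
Total = 41 + 26 = 67.
Check digit = (10 − (67 mod 10)) mod 10 = 3.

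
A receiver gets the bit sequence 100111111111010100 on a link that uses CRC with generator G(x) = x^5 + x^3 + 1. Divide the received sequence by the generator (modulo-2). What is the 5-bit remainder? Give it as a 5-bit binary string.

Modulo-2 division of 100111111111010100 by 101001:
  pos 0: 100111 XOR 101001 = 001110
  pos 2: 111011 XOR 101001 = 010010
  pos 3: 100101 XOR 101001 = 001100
  pos 5: 110011 XOR 101001 = 011010
  pos 6: 110101 XOR 101001 = 011100
  pos 7: 111000 XOR 101001 = 010001
  pos 8: 100011 XOR 101001 = 001010
  pos 10: 101001 XOR 101001 = 000000
Remainder = 00000 (zero — the frame passes the CRC check).

00000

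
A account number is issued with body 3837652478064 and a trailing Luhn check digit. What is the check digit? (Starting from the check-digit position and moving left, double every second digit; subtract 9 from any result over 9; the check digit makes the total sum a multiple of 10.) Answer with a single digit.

0

Partial digits right→left: 4 6 0 8 7 4 2 5 6 7 3 8 3
Double every second digit counting from the check-digit position (so the 1st, 3rd, 5th, ... of the partial from the right).
  doubled (with −9 where >9): 8 0 5 4 3 6 6 → sum 32
  kept as-is: 6 8 4 5 7 8 → sum 38
Total = 32 + 38 = 70.
Check digit = (10 − (70 mod 10)) mod 10 = 0.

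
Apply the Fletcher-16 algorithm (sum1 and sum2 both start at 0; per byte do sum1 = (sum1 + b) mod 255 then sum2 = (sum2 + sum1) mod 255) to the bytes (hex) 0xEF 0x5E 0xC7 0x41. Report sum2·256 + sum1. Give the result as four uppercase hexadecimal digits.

Running sums (mod 255):
  after byte 0 (0xEF): sum1=239, sum2=239
  after byte 1 (0x5E): sum1=78, sum2=62
  after byte 2 (0xC7): sum1=22, sum2=84
  after byte 3 (0x41): sum1=87, sum2=171
Checksum = sum2·256 + sum1 = 171·256 + 87 = 43863 = 0xAB57.

AB57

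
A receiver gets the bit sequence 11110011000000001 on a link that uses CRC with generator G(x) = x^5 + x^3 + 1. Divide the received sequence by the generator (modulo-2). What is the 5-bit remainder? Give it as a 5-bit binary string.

Modulo-2 division of 11110011000000001 by 101001:
  pos 0: 111100 XOR 101001 = 010101
  pos 1: 101011 XOR 101001 = 000010
  pos 5: 101000 XOR 101001 = 000001
  pos 10: 100000 XOR 101001 = 001001
Remainder = 10011 (nonzero — an error is detected).

10011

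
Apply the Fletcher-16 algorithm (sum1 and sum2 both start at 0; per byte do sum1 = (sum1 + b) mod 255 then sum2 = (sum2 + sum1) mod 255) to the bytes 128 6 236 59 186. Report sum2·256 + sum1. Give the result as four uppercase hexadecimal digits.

Running sums (mod 255):
  after byte 0 (128): sum1=128, sum2=128
  after byte 1 (6): sum1=134, sum2=7
  after byte 2 (236): sum1=115, sum2=122
  after byte 3 (59): sum1=174, sum2=41
  after byte 4 (186): sum1=105, sum2=146
Checksum = sum2·256 + sum1 = 146·256 + 105 = 37481 = 0x9269.

9269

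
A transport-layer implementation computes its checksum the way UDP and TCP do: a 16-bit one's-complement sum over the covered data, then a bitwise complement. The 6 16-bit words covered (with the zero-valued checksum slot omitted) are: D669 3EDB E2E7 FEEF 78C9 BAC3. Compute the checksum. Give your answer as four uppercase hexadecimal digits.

D555

One's-complement addition (fold any carry out of bit 15 back into bit 0):
  0xD669 + 0x3EDB = 0x11544 → wrap carry → 0x1545
  0x1545 + 0xE2E7 = 0x0F82C
  0xF82C + 0xFEEF = 0x1F71B → wrap carry → 0xF71C
  0xF71C + 0x78C9 = 0x16FE5 → wrap carry → 0x6FE6
  0x6FE6 + 0xBAC3 = 0x12AA9 → wrap carry → 0x2AAA
One's-complement sum = 0x2AAA.
Checksum = ~0x2AAA & 0xFFFF = 0xD555.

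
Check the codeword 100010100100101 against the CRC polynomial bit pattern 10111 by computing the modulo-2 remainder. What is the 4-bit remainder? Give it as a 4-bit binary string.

Modulo-2 division of 100010100100101 by 10111:
  pos 0: 10001 XOR 10111 = 00110
  pos 2: 11001 XOR 10111 = 01110
  pos 3: 11100 XOR 10111 = 01011
  pos 4: 10110 XOR 10111 = 00001
  pos 8: 11001 XOR 10111 = 01110
  pos 9: 11100 XOR 10111 = 01011
  pos 10: 10111 XOR 10111 = 00000
Remainder = 0000 (zero — the frame passes the CRC check).

0000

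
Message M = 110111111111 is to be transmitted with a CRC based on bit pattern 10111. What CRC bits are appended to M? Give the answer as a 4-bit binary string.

0111

Append 4 zeros: 1101111111110000. Divide by 10111 (XOR where the leading bit is 1):
  pos 0: 11011 XOR 10111 = 01100
  pos 1: 11001 XOR 10111 = 01110
  pos 2: 11101 XOR 10111 = 01010
  pos 3: 10101 XOR 10111 = 00010
  pos 6: 10111 XOR 10111 = 00000
  pos 11: 10000 XOR 10111 = 00111
Remainder (last 4 bits) = 0111. This is the CRC / FCS.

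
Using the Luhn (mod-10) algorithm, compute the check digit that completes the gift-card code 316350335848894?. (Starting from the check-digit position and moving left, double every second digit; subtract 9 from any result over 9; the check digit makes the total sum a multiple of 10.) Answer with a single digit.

Partial digits right→left: 4 9 8 8 4 8 5 3 3 0 5 3 6 1 3
Double every second digit counting from the check-digit position (so the 1st, 3rd, 5th, ... of the partial from the right).
  doubled (with −9 where >9): 8 7 8 1 6 1 3 6 → sum 40
  kept as-is: 9 8 8 3 0 3 1 → sum 32
Total = 40 + 32 = 72.
Check digit = (10 − (72 mod 10)) mod 10 = 8.

8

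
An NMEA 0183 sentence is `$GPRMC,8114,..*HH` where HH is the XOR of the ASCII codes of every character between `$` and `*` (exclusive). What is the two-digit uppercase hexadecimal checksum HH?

XOR the ASCII codes of the payload characters:
  'G' = 0x47 → acc = 0x47
  'P' = 0x50 → acc = 0x17
  'R' = 0x52 → acc = 0x45
  'M' = 0x4D → acc = 0x08
  'C' = 0x43 → acc = 0x4B
  ',' = 0x2C → acc = 0x67
  '8' = 0x38 → acc = 0x5F
  '1' = 0x31 → acc = 0x6E
  '1' = 0x31 → acc = 0x5F
  '4' = 0x34 → acc = 0x6B
  ',' = 0x2C → acc = 0x47
  '.' = 0x2E → acc = 0x69
  '.' = 0x2E → acc = 0x47
Checksum = 0x47.

47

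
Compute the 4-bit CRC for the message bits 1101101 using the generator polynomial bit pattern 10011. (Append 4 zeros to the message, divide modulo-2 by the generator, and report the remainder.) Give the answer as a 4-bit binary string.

Append 4 zeros: 11011010000. Divide by 10011 (XOR where the leading bit is 1):
  pos 0: 11011 XOR 10011 = 01000
  pos 1: 10000 XOR 10011 = 00011
  pos 4: 11100 XOR 10011 = 01111
  pos 5: 11110 XOR 10011 = 01101
  pos 6: 11010 XOR 10011 = 01001
Remainder (last 4 bits) = 1001. This is the CRC / FCS.

1001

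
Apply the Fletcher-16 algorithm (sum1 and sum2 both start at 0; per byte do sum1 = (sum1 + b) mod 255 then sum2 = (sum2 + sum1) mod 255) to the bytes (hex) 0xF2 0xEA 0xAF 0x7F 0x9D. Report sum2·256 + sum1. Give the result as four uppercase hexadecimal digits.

Running sums (mod 255):
  after byte 0 (0xF2): sum1=242, sum2=242
  after byte 1 (0xEA): sum1=221, sum2=208
  after byte 2 (0xAF): sum1=141, sum2=94
  after byte 3 (0x7F): sum1=13, sum2=107
  after byte 4 (0x9D): sum1=170, sum2=22
Checksum = sum2·256 + sum1 = 22·256 + 170 = 5802 = 0x16AA.

16AA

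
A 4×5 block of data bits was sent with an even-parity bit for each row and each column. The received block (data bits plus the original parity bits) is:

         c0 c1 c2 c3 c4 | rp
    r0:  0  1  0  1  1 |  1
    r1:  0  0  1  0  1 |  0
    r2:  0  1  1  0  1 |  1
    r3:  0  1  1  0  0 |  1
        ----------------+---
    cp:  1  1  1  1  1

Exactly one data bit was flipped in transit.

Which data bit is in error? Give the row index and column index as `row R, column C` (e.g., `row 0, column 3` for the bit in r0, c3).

Recompute each row's even parity and compare to rp:
  r0: data parity 1, sent rp 1 → ok
  r1: data parity 0, sent rp 0 → ok
  r2: data parity 1, sent rp 1 → ok
  r3: data parity 0, sent rp 1 → mismatch
Recompute each column's even parity and compare to cp:
  c0: data parity 0, sent cp 1 → mismatch
  c1: data parity 1, sent cp 1 → ok
  c2: data parity 1, sent cp 1 → ok
  c3: data parity 1, sent cp 1 → ok
  c4: data parity 1, sent cp 1 → ok
Exactly one row (r3) and one column (c0) fail → the flipped bit is at their intersection.

row 3, column 0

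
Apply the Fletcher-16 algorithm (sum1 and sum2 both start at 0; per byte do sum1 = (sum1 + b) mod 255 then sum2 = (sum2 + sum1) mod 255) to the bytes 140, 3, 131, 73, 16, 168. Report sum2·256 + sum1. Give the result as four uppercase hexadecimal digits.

Running sums (mod 255):
  after byte 0 (140): sum1=140, sum2=140
  after byte 1 (3): sum1=143, sum2=28
  after byte 2 (131): sum1=19, sum2=47
  after byte 3 (73): sum1=92, sum2=139
  after byte 4 (16): sum1=108, sum2=247
  after byte 5 (168): sum1=21, sum2=13
Checksum = sum2·256 + sum1 = 13·256 + 21 = 3349 = 0x0D15.

0D15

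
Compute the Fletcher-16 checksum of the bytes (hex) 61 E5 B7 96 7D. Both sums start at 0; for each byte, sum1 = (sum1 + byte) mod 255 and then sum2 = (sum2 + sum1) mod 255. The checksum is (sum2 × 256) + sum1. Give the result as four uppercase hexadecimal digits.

5013

Running sums (mod 255):
  after byte 0 (61): sum1=97, sum2=97
  after byte 1 (E5): sum1=71, sum2=168
  after byte 2 (B7): sum1=254, sum2=167
  after byte 3 (96): sum1=149, sum2=61
  after byte 4 (7D): sum1=19, sum2=80
Checksum = sum2·256 + sum1 = 80·256 + 19 = 20499 = 0x5013.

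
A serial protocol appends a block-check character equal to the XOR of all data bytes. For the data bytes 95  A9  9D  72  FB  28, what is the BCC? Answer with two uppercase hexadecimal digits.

XOR the bytes together:
  start with 0x95
  0x95 ⊕ 0xA9 = 0x3C
  0x3C ⊕ 0x9D = 0xA1
  0xA1 ⊕ 0x72 = 0xD3
  0xD3 ⊕ 0xFB = 0x28
  0x28 ⊕ 0x28 = 0x00

00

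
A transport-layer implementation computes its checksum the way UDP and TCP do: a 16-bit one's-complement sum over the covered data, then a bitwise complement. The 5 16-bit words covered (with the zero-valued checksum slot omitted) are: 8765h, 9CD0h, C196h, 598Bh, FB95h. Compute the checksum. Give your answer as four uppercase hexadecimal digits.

C511

One's-complement addition (fold any carry out of bit 15 back into bit 0):
  0x8765 + 0x9CD0 = 0x12435 → wrap carry → 0x2436
  0x2436 + 0xC196 = 0x0E5CC
  0xE5CC + 0x598B = 0x13F57 → wrap carry → 0x3F58
  0x3F58 + 0xFB95 = 0x13AED → wrap carry → 0x3AEE
One's-complement sum = 0x3AEE.
Checksum = ~0x3AEE & 0xFFFF = 0xC511.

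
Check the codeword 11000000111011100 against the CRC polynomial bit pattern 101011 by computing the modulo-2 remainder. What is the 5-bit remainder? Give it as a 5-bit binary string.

Modulo-2 division of 11000000111011100 by 101011:
  pos 0: 110000 XOR 101011 = 011011
  pos 1: 110110 XOR 101011 = 011101
  pos 2: 111010 XOR 101011 = 010001
  pos 3: 100011 XOR 101011 = 001000
  pos 5: 100011 XOR 101011 = 001000
  pos 7: 100001 XOR 101011 = 001010
  pos 9: 101011 XOR 101011 = 000000
Remainder = 00000 (zero — the frame passes the CRC check).

00000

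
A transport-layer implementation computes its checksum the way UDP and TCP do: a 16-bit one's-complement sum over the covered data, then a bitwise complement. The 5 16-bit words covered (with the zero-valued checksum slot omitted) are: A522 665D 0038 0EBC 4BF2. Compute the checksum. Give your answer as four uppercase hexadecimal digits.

9999

One's-complement addition (fold any carry out of bit 15 back into bit 0):
  0xA522 + 0x665D = 0x10B7F → wrap carry → 0x0B80
  0x0B80 + 0x0038 = 0x00BB8
  0x0BB8 + 0x0EBC = 0x01A74
  0x1A74 + 0x4BF2 = 0x06666
One's-complement sum = 0x6666.
Checksum = ~0x6666 & 0xFFFF = 0x9999.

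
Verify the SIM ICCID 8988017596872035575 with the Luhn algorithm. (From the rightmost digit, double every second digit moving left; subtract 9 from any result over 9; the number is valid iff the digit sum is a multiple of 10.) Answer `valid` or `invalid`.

From the right, keep odd positions and double even positions (subtract 9 from any doubled value over 9):
  doubled (positions 2,4,...): 5 1 0 5 3 1 2 7 9 → sum 33
  kept (positions 1,3,...): 5 5 3 2 8 9 7 0 8 8 → sum 55
Total = 88.
88 mod 10 = 8, so the number is invalid.

invalid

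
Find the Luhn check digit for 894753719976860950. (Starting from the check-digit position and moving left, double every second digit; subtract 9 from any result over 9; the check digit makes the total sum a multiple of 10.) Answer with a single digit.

1

Partial digits right→left: 0 5 9 0 6 8 6 7 9 9 1 7 3 5 7 4 9 8
Double every second digit counting from the check-digit position (so the 1st, 3rd, 5th, ... of the partial from the right).
  doubled (with −9 where >9): 0 9 3 3 9 2 6 5 9 → sum 46
  kept as-is: 5 0 8 7 9 7 5 4 8 → sum 53
Total = 46 + 53 = 99.
Check digit = (10 − (99 mod 10)) mod 10 = 1.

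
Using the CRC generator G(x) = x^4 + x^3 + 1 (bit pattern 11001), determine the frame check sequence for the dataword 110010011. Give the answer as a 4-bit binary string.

0010

Append 4 zeros: 1100100110000. Divide by 11001 (XOR where the leading bit is 1):
  pos 0: 11001 XOR 11001 = 00000
  pos 7: 11000 XOR 11001 = 00001
Remainder (last 4 bits) = 0010. This is the CRC / FCS.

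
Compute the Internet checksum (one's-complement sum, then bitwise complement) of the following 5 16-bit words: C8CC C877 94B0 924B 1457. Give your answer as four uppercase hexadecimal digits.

3368

One's-complement addition (fold any carry out of bit 15 back into bit 0):
  0xC8CC + 0xC877 = 0x19143 → wrap carry → 0x9144
  0x9144 + 0x94B0 = 0x125F4 → wrap carry → 0x25F5
  0x25F5 + 0x924B = 0x0B840
  0xB840 + 0x1457 = 0x0CC97
One's-complement sum = 0xCC97.
Checksum = ~0xCC97 & 0xFFFF = 0x3368.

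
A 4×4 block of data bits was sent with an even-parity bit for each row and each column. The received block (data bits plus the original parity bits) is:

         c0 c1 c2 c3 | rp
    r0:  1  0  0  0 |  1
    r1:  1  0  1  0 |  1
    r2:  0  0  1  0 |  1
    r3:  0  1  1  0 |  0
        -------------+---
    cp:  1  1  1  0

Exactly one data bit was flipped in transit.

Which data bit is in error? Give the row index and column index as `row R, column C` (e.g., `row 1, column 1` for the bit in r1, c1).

Recompute each row's even parity and compare to rp:
  r0: data parity 1, sent rp 1 → ok
  r1: data parity 0, sent rp 1 → mismatch
  r2: data parity 1, sent rp 1 → ok
  r3: data parity 0, sent rp 0 → ok
Recompute each column's even parity and compare to cp:
  c0: data parity 0, sent cp 1 → mismatch
  c1: data parity 1, sent cp 1 → ok
  c2: data parity 1, sent cp 1 → ok
  c3: data parity 0, sent cp 0 → ok
Exactly one row (r1) and one column (c0) fail → the flipped bit is at their intersection.

row 1, column 0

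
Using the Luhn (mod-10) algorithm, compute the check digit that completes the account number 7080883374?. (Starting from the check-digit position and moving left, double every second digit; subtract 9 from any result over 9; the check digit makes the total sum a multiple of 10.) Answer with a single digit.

6

Partial digits right→left: 4 7 3 3 8 8 0 8 0 7
Double every second digit counting from the check-digit position (so the 1st, 3rd, 5th, ... of the partial from the right).
  doubled (with −9 where >9): 8 6 7 0 0 → sum 21
  kept as-is: 7 3 8 8 7 → sum 33
Total = 21 + 33 = 54.
Check digit = (10 − (54 mod 10)) mod 10 = 6.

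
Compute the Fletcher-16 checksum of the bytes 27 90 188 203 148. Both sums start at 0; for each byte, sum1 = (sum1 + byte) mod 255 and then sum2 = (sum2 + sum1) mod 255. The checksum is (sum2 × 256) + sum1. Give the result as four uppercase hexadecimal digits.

5392

Running sums (mod 255):
  after byte 0 (27): sum1=27, sum2=27
  after byte 1 (90): sum1=117, sum2=144
  after byte 2 (188): sum1=50, sum2=194
  after byte 3 (203): sum1=253, sum2=192
  after byte 4 (148): sum1=146, sum2=83
Checksum = sum2·256 + sum1 = 83·256 + 146 = 21394 = 0x5392.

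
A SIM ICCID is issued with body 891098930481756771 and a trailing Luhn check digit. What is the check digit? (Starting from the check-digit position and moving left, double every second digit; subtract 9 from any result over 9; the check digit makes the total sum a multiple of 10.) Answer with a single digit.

5

Partial digits right→left: 1 7 7 6 5 7 1 8 4 0 3 9 8 9 0 1 9 8
Double every second digit counting from the check-digit position (so the 1st, 3rd, 5th, ... of the partial from the right).
  doubled (with −9 where >9): 2 5 1 2 8 6 7 0 9 → sum 40
  kept as-is: 7 6 7 8 0 9 9 1 8 → sum 55
Total = 40 + 55 = 95.
Check digit = (10 − (95 mod 10)) mod 10 = 5.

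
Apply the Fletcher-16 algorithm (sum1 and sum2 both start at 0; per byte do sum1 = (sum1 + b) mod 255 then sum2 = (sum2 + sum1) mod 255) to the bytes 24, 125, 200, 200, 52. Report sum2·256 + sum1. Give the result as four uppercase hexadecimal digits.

Running sums (mod 255):
  after byte 0 (24): sum1=24, sum2=24
  after byte 1 (125): sum1=149, sum2=173
  after byte 2 (200): sum1=94, sum2=12
  after byte 3 (200): sum1=39, sum2=51
  after byte 4 (52): sum1=91, sum2=142
Checksum = sum2·256 + sum1 = 142·256 + 91 = 36443 = 0x8E5B.

8E5B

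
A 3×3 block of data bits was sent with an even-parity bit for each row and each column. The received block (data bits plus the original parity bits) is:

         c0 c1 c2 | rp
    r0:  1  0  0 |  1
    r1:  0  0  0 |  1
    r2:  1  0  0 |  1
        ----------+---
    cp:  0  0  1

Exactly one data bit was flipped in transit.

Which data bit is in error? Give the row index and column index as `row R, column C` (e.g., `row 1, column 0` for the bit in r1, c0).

row 1, column 2

Recompute each row's even parity and compare to rp:
  r0: data parity 1, sent rp 1 → ok
  r1: data parity 0, sent rp 1 → mismatch
  r2: data parity 1, sent rp 1 → ok
Recompute each column's even parity and compare to cp:
  c0: data parity 0, sent cp 0 → ok
  c1: data parity 0, sent cp 0 → ok
  c2: data parity 0, sent cp 1 → mismatch
Exactly one row (r1) and one column (c2) fail → the flipped bit is at their intersection.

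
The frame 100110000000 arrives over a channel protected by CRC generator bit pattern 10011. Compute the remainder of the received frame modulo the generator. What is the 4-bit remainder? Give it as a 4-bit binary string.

Modulo-2 division of 100110000000 by 10011:
  pos 0: 10011 XOR 10011 = 00000
Remainder = 0000 (zero — the frame passes the CRC check).

0000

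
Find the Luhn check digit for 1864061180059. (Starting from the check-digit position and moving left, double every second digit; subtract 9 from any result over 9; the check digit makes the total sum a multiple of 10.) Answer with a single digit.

Partial digits right→left: 9 5 0 0 8 1 1 6 0 4 6 8 1
Double every second digit counting from the check-digit position (so the 1st, 3rd, 5th, ... of the partial from the right).
  doubled (with −9 where >9): 9 0 7 2 0 3 2 → sum 23
  kept as-is: 5 0 1 6 4 8 → sum 24
Total = 23 + 24 = 47.
Check digit = (10 − (47 mod 10)) mod 10 = 3.

3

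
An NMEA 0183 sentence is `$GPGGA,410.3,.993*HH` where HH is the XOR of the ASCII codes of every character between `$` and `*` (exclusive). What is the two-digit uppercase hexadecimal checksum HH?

XOR the ASCII codes of the payload characters:
  'G' = 0x47 → acc = 0x47
  'P' = 0x50 → acc = 0x17
  'G' = 0x47 → acc = 0x50
  'G' = 0x47 → acc = 0x17
  'A' = 0x41 → acc = 0x56
  ',' = 0x2C → acc = 0x7A
  '4' = 0x34 → acc = 0x4E
  '1' = 0x31 → acc = 0x7F
  '0' = 0x30 → acc = 0x4F
  '.' = 0x2E → acc = 0x61
  '3' = 0x33 → acc = 0x52
  ',' = 0x2C → acc = 0x7E
  '.' = 0x2E → acc = 0x50
  '9' = 0x39 → acc = 0x69
  '9' = 0x39 → acc = 0x50
  '3' = 0x33 → acc = 0x63
Checksum = 0x63.

63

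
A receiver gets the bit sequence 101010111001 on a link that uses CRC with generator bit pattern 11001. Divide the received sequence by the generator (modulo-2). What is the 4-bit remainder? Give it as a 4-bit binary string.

Modulo-2 division of 101010111001 by 11001:
  pos 0: 10101 XOR 11001 = 01100
  pos 1: 11000 XOR 11001 = 00001
  pos 5: 11110 XOR 11001 = 00111
  pos 7: 11101 XOR 11001 = 00100
Remainder = 0100 (nonzero — an error is detected).

0100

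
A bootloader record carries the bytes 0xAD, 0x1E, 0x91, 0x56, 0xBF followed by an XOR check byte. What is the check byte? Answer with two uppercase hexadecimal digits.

CB

XOR the bytes together:
  start with 0xAD
  0xAD ⊕ 0x1E = 0xB3
  0xB3 ⊕ 0x91 = 0x22
  0x22 ⊕ 0x56 = 0x74
  0x74 ⊕ 0xBF = 0xCB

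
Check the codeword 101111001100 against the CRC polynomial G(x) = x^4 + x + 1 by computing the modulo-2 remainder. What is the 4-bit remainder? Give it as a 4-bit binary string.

Modulo-2 division of 101111001100 by 10011:
  pos 0: 10111 XOR 10011 = 00100
  pos 2: 10010 XOR 10011 = 00001
  pos 6: 10110 XOR 10011 = 00101
Remainder = 1010 (nonzero — an error is detected).

1010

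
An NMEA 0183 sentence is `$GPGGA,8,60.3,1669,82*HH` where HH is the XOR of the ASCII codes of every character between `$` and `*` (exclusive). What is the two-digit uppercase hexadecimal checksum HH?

77

XOR the ASCII codes of the payload characters:
  'G' = 0x47 → acc = 0x47
  'P' = 0x50 → acc = 0x17
  'G' = 0x47 → acc = 0x50
  'G' = 0x47 → acc = 0x17
  'A' = 0x41 → acc = 0x56
  ',' = 0x2C → acc = 0x7A
  '8' = 0x38 → acc = 0x42
  ',' = 0x2C → acc = 0x6E
  '6' = 0x36 → acc = 0x58
  '0' = 0x30 → acc = 0x68
  '.' = 0x2E → acc = 0x46
  '3' = 0x33 → acc = 0x75
  ',' = 0x2C → acc = 0x59
  '1' = 0x31 → acc = 0x68
  '6' = 0x36 → acc = 0x5E
  '6' = 0x36 → acc = 0x68
  '9' = 0x39 → acc = 0x51
  ',' = 0x2C → acc = 0x7D
  '8' = 0x38 → acc = 0x45
  '2' = 0x32 → acc = 0x77
Checksum = 0x77.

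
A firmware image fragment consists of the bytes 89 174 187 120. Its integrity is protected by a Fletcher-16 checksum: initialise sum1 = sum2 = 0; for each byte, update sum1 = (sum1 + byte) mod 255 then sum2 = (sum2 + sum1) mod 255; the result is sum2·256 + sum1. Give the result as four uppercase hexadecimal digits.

613C

Running sums (mod 255):
  after byte 0 (89): sum1=89, sum2=89
  after byte 1 (174): sum1=8, sum2=97
  after byte 2 (187): sum1=195, sum2=37
  after byte 3 (120): sum1=60, sum2=97
Checksum = sum2·256 + sum1 = 97·256 + 60 = 24892 = 0x613C.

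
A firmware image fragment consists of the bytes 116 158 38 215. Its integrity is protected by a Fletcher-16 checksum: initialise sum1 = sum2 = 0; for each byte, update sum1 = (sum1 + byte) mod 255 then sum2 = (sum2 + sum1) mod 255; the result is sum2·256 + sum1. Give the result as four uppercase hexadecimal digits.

D111

Running sums (mod 255):
  after byte 0 (116): sum1=116, sum2=116
  after byte 1 (158): sum1=19, sum2=135
  after byte 2 (38): sum1=57, sum2=192
  after byte 3 (215): sum1=17, sum2=209
Checksum = sum2·256 + sum1 = 209·256 + 17 = 53521 = 0xD111.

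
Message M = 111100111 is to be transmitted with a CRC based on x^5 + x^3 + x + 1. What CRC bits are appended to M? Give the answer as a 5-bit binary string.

Append 5 zeros: 11110011100000. Divide by 101011 (XOR where the leading bit is 1):
  pos 0: 111100 XOR 101011 = 010111
  pos 1: 101111 XOR 101011 = 000100
  pos 4: 100110 XOR 101011 = 001101
  pos 6: 110100 XOR 101011 = 011111
  pos 7: 111110 XOR 101011 = 010101
  pos 8: 101010 XOR 101011 = 000001
Remainder (last 5 bits) = 00001. This is the CRC / FCS.

00001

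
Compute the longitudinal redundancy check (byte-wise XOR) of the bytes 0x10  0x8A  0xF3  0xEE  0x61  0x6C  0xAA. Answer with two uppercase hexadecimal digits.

20

XOR the bytes together:
  start with 0x10
  0x10 ⊕ 0x8A = 0x9A
  0x9A ⊕ 0xF3 = 0x69
  0x69 ⊕ 0xEE = 0x87
  0x87 ⊕ 0x61 = 0xE6
  0xE6 ⊕ 0x6C = 0x8A
  0x8A ⊕ 0xAA = 0x20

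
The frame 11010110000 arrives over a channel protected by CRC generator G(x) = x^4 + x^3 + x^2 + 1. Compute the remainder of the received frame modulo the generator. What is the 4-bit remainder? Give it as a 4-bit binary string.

Modulo-2 division of 11010110000 by 11101:
  pos 0: 11010 XOR 11101 = 00111
  pos 2: 11111 XOR 11101 = 00010
  pos 5: 10000 XOR 11101 = 01101
  pos 6: 11010 XOR 11101 = 00111
Remainder = 0111 (nonzero — an error is detected).

0111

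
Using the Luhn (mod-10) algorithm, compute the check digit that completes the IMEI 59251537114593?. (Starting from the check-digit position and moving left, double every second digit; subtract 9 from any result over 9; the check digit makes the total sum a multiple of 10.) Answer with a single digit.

0

Partial digits right→left: 3 9 5 4 1 1 7 3 5 1 5 2 9 5
Double every second digit counting from the check-digit position (so the 1st, 3rd, 5th, ... of the partial from the right).
  doubled (with −9 where >9): 6 1 2 5 1 1 9 → sum 25
  kept as-is: 9 4 1 3 1 2 5 → sum 25
Total = 25 + 25 = 50.
Check digit = (10 − (50 mod 10)) mod 10 = 0.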